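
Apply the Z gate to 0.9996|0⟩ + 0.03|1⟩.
0.9996|0⟩ - 0.03|1⟩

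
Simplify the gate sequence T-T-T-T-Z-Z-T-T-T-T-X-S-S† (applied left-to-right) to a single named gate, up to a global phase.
X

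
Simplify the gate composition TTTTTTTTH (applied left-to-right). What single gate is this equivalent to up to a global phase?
H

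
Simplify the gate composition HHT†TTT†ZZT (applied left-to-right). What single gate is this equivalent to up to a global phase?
T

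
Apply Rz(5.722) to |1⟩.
(-0.9609 + 0.2769i)|1⟩

Rz(5.722) = [[e^(−iθ/2), 0], [0, e^(iθ/2)]] with e^(±iθ/2) = cos(θ/2) ± i·sin(θ/2); θ = 5.722, cos(θ/2) ≈ -0.960891, sin(θ/2) ≈ 0.276925.
With a = amp(|0⟩) = 0 and b = amp(|1⟩) = 1:
new amp(|0⟩) = (-0.960891 - 0.276925i)·a = 0
new amp(|1⟩) = (-0.960891 + 0.276925i)·b = (-0.9609 + 0.2769i)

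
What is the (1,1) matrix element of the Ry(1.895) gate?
0.5837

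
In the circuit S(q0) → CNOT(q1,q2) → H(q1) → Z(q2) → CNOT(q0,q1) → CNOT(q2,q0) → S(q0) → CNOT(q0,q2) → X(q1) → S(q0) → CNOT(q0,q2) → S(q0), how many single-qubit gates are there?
7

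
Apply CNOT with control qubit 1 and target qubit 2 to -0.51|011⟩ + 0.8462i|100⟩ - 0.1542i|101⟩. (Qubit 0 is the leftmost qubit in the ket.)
-0.51|010⟩ + 0.8462i|100⟩ - 0.1542i|101⟩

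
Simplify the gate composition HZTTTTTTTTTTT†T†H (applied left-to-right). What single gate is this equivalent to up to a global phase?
X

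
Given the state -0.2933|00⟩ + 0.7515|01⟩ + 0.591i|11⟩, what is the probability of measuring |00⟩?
0.08602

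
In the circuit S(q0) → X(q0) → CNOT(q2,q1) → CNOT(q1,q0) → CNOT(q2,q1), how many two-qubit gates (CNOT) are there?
3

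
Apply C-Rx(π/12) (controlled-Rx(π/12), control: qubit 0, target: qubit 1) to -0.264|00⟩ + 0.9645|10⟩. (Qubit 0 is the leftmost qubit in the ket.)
-0.264|00⟩ + 0.9562|10⟩ - 0.1259i|11⟩

C-Rx(π/12) leaves the control-|0⟩ kets |00⟩, |01⟩ unchanged and applies Rx(π/12) to qubit 1 on the control-|1⟩ pair (|10⟩, |11⟩).
Rx(π/12) = [[cos(θ/2), −i·sin(θ/2)], [−i·sin(θ/2), cos(θ/2)]]; θ = π/12, cos(θ/2) ≈ 0.991445, sin(θ/2) ≈ 0.130526.
With a = amp(|10⟩) = 0.9645 and b = amp(|11⟩) = 0:
new amp(|10⟩) = (0.991445)·a + (-0.130526i)·b = 0.9562
new amp(|11⟩) = (-0.130526i)·a + (0.991445)·b = -0.1259i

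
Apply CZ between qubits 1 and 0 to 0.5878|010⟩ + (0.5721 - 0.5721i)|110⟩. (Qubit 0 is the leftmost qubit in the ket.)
0.5878|010⟩ + (-0.5721 + 0.5721i)|110⟩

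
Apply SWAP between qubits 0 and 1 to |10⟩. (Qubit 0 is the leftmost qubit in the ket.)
|01⟩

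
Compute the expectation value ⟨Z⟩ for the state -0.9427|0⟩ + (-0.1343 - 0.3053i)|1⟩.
0.7774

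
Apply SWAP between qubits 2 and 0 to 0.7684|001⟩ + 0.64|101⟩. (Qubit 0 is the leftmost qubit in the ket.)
0.7684|100⟩ + 0.64|101⟩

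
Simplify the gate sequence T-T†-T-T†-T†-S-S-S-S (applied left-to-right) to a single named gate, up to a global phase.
T†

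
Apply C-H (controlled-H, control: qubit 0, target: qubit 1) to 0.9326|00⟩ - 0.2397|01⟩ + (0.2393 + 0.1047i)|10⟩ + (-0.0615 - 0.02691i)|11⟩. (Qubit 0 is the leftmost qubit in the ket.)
0.9326|00⟩ - 0.2397|01⟩ + (0.1257 + 0.05501i)|10⟩ + (0.2127 + 0.09306i)|11⟩

C-H leaves the control-|0⟩ kets |00⟩, |01⟩ unchanged and applies H to qubit 1 on the control-|1⟩ pair (|10⟩, |11⟩).
H = [[1/√2, 1/√2], [1/√2, -1/√2]].
With a = amp(|10⟩) = (0.2393 + 0.1047i) and b = amp(|11⟩) = (-0.0615 - 0.02691i):
new amp(|10⟩) = (1/√2)·a + (1/√2)·b = (0.1257 + 0.05501i)
new amp(|11⟩) = (1/√2)·a + (-1/√2)·b = (0.2127 + 0.09306i)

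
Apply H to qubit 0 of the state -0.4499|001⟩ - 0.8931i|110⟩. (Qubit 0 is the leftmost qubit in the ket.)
-0.3181|001⟩ - 0.6315i|010⟩ - 0.3181|101⟩ + 0.6315i|110⟩

H on qubit 0 mixes each pair of kets that differ only in qubit 0: amplitudes (a, b) of (|…0…⟩, |…1…⟩) become ((a + b)/√2, (a − b)/√2). Kets absent from the input have amplitude 0.
(|001⟩, |101⟩): (a, b) = (-0.4499, 0) → (-0.3181, -0.3181)
(|010⟩, |110⟩): (a, b) = (0, -0.8931i) → (-0.6315i, 0.6315i)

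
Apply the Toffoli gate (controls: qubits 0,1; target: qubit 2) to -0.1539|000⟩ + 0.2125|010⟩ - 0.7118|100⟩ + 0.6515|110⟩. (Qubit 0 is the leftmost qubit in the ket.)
-0.1539|000⟩ + 0.2125|010⟩ - 0.7118|100⟩ + 0.6515|111⟩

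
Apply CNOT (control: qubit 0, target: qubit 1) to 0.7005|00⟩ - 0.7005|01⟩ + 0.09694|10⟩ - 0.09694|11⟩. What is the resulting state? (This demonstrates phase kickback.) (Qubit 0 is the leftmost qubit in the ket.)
0.7005|00⟩ - 0.7005|01⟩ - 0.09694|10⟩ + 0.09694|11⟩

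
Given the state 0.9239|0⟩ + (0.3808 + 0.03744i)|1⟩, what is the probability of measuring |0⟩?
0.8536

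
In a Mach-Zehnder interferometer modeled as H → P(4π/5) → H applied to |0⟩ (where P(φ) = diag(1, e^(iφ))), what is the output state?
(0.09549 + 0.2939i)|0⟩ + (0.9045 - 0.2939i)|1⟩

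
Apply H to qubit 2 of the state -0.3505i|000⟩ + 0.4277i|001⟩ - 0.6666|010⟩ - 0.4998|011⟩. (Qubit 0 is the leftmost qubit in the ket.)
0.05459i|000⟩ - 0.5503i|001⟩ - 0.8248|010⟩ - 0.1179|011⟩

H on qubit 2 mixes each pair of kets that differ only in qubit 2: amplitudes (a, b) of (|…0…⟩, |…1…⟩) become ((a + b)/√2, (a − b)/√2). Kets absent from the input have amplitude 0.
(|000⟩, |001⟩): (a, b) = (-0.3505i, 0.4277i) → (0.05459i, -0.5503i)
(|010⟩, |011⟩): (a, b) = (-0.6666, -0.4998) → (-0.8248, -0.1179)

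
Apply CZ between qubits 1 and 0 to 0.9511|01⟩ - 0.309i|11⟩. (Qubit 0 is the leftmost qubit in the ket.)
0.9511|01⟩ + 0.309i|11⟩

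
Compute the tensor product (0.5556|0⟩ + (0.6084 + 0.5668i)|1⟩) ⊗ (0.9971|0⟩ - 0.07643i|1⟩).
0.554|00⟩ - 0.04246i|01⟩ + (0.6066 + 0.5652i)|10⟩ + (0.04332 - 0.0465i)|11⟩

amp(|b₁b₂…⟩) = product of the factor amplitudes for bits b₁, b₂, …; only kets whose every factor amplitude is nonzero survive.
|00⟩: (0.5556)(0.9971) = 0.554
|01⟩: (0.5556)(-0.07643i) = -0.04246i
|10⟩: (0.6084 + 0.5668i)(0.9971) = (0.6066 + 0.5652i)
|11⟩: (0.6084 + 0.5668i)(-0.07643i) = (0.04332 - 0.0465i)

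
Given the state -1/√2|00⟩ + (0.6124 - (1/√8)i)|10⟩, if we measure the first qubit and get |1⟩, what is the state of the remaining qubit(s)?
(0.866 - 0.5i)|0⟩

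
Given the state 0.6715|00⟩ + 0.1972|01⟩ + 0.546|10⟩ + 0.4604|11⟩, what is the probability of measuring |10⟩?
0.2981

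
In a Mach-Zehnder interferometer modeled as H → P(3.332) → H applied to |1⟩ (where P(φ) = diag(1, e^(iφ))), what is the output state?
(0.991 + 0.09463i)|0⟩ + (0.009036 - 0.09463i)|1⟩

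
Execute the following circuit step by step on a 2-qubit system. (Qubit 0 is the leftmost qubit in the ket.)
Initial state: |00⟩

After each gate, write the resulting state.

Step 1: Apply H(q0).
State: 1/√2|00⟩ + 1/√2|10⟩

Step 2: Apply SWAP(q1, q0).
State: 1/√2|00⟩ + 1/√2|01⟩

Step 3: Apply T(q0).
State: 1/√2|00⟩ + 1/√2|01⟩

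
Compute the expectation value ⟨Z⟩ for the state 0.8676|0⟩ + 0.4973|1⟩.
0.5054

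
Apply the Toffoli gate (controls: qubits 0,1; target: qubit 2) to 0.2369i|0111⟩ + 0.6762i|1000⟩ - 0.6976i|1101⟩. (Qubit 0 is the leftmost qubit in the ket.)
0.2369i|0111⟩ + 0.6762i|1000⟩ - 0.6976i|1111⟩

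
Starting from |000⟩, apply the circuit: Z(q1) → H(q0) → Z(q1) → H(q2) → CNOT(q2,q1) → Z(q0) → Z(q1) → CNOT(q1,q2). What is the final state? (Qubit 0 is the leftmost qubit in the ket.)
1/2|000⟩ - 1/2|010⟩ - 1/2|100⟩ + 1/2|110⟩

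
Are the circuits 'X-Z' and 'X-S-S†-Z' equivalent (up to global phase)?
Yes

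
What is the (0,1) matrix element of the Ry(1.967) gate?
-0.8324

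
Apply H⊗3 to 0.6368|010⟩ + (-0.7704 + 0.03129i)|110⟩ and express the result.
(-0.04723 + 0.01106i)|000⟩ + (-0.04723 + 0.01106i)|001⟩ + (0.04723 - 0.01106i)|010⟩ + (0.04723 - 0.01106i)|011⟩ + (0.4975 - 0.01106i)|100⟩ + (0.4975 - 0.01106i)|101⟩ + (-0.4975 + 0.01106i)|110⟩ + (-0.4975 + 0.01106i)|111⟩

H⊗3 gives amp(|y⟩) = (1/2√2) Σ_x (−1)^(x·y) amp(|x⟩), where x·y is the number of positions in which both x and y have a 1.
|000⟩: (0.6368 + (-0.7704 + 0.03129i))/(2√2) = (-0.04723 + 0.01106i)
|001⟩: (0.6368 + (-0.7704 + 0.03129i))/(2√2) = (-0.04723 + 0.01106i)
|010⟩: (-0.6368 - (-0.7704 + 0.03129i))/(2√2) = (0.04723 - 0.01106i)
|011⟩: (-0.6368 - (-0.7704 + 0.03129i))/(2√2) = (0.04723 - 0.01106i)
|100⟩: (0.6368 - (-0.7704 + 0.03129i))/(2√2) = (0.4975 - 0.01106i)
|101⟩: (0.6368 - (-0.7704 + 0.03129i))/(2√2) = (0.4975 - 0.01106i)
|110⟩: (-0.6368 + (-0.7704 + 0.03129i))/(2√2) = (-0.4975 + 0.01106i)
|111⟩: (-0.6368 + (-0.7704 + 0.03129i))/(2√2) = (-0.4975 + 0.01106i)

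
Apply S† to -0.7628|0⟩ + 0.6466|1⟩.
-0.7628|0⟩ - 0.6466i|1⟩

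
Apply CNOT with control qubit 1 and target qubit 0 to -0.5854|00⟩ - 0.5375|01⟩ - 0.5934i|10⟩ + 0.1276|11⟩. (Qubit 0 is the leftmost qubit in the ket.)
-0.5854|00⟩ + 0.1276|01⟩ - 0.5934i|10⟩ - 0.5375|11⟩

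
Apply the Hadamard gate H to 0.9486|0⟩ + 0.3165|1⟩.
0.8946|0⟩ + 0.447|1⟩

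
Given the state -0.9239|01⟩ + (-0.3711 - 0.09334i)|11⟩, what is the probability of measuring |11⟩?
0.1464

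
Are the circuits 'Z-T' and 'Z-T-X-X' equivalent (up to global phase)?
Yes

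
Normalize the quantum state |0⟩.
|0⟩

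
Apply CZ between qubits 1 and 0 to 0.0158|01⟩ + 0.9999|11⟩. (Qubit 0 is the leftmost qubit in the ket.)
0.0158|01⟩ - 0.9999|11⟩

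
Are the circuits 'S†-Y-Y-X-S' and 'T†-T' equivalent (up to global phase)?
No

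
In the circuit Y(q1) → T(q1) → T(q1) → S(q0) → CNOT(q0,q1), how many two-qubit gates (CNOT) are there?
1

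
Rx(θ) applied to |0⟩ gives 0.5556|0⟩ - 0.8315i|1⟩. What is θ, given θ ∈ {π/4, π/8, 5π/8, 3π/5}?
5π/8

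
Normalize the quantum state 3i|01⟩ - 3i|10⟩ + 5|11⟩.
0.4575i|01⟩ - 0.4575i|10⟩ + 0.7625|11⟩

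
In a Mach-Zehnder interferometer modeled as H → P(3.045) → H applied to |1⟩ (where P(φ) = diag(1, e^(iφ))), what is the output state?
(0.9977 - 0.04822i)|0⟩ + (0.002331 + 0.04822i)|1⟩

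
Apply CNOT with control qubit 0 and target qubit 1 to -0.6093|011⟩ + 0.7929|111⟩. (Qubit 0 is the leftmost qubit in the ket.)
-0.6093|011⟩ + 0.7929|101⟩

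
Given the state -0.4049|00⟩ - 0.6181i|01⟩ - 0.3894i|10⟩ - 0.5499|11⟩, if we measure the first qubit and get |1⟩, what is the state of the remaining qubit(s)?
-0.5779i|0⟩ - 0.8161|1⟩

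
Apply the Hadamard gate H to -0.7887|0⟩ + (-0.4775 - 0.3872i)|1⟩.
(-0.8953 - 0.2738i)|0⟩ + (-0.2201 + 0.2738i)|1⟩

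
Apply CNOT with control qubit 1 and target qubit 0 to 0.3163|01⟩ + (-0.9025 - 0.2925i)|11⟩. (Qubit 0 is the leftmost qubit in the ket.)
(-0.9025 - 0.2925i)|01⟩ + 0.3163|11⟩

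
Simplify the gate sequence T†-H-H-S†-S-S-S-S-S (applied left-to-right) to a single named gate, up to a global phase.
T†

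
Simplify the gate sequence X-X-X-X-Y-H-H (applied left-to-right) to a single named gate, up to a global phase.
Y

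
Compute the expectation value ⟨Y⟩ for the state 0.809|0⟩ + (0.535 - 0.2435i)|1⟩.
-0.394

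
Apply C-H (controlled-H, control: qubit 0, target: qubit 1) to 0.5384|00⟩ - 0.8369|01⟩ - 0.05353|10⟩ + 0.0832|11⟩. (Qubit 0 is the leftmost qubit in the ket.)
0.5384|00⟩ - 0.8369|01⟩ + 0.02098|10⟩ - 0.09668|11⟩

C-H leaves the control-|0⟩ kets |00⟩, |01⟩ unchanged and applies H to qubit 1 on the control-|1⟩ pair (|10⟩, |11⟩).
H = [[1/√2, 1/√2], [1/√2, -1/√2]].
With a = amp(|10⟩) = -0.05353 and b = amp(|11⟩) = 0.0832:
new amp(|10⟩) = (1/√2)·a + (1/√2)·b = 0.02098
new amp(|11⟩) = (1/√2)·a + (-1/√2)·b = -0.09668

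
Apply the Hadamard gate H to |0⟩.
1/√2|0⟩ + 1/√2|1⟩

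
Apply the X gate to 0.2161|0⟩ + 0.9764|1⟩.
0.9764|0⟩ + 0.2161|1⟩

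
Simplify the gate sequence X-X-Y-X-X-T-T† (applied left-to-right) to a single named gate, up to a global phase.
Y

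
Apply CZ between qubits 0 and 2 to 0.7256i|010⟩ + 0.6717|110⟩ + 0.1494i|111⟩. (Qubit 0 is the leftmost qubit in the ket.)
0.7256i|010⟩ + 0.6717|110⟩ - 0.1494i|111⟩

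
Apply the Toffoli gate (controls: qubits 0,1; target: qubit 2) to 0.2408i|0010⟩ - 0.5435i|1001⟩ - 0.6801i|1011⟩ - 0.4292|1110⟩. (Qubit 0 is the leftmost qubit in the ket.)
0.2408i|0010⟩ - 0.5435i|1001⟩ - 0.6801i|1011⟩ - 0.4292|1100⟩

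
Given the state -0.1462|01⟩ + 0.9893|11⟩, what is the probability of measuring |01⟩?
0.02137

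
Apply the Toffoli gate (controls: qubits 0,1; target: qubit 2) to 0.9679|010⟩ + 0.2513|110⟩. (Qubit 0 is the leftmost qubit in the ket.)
0.9679|010⟩ + 0.2513|111⟩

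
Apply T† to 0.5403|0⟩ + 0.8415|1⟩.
0.5403|0⟩ + (0.595 - 0.595i)|1⟩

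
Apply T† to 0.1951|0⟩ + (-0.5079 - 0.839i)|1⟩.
0.1951|0⟩ + (-0.9524 - 0.2341i)|1⟩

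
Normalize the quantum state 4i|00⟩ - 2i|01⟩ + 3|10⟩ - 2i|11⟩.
0.6963i|00⟩ - 0.3482i|01⟩ + 0.5222|10⟩ - 0.3482i|11⟩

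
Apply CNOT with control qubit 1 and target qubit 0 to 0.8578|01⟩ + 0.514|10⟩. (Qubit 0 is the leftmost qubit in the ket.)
0.514|10⟩ + 0.8578|11⟩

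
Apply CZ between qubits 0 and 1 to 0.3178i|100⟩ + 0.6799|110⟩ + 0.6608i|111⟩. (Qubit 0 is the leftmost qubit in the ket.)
0.3178i|100⟩ - 0.6799|110⟩ - 0.6608i|111⟩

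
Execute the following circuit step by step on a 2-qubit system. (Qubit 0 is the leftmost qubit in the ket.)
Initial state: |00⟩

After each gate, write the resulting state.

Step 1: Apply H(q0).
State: 1/√2|00⟩ + 1/√2|10⟩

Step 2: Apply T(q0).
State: 1/√2|00⟩ + (1/2 + (1/2)i)|10⟩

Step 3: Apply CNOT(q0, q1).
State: 1/√2|00⟩ + (1/2 + (1/2)i)|11⟩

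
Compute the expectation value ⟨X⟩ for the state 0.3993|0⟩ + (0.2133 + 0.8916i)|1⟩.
0.1703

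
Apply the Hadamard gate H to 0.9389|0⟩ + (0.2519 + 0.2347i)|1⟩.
(0.842 + 0.166i)|0⟩ + (0.4858 - 0.166i)|1⟩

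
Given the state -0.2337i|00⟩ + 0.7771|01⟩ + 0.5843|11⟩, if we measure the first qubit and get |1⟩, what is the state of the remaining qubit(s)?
|1⟩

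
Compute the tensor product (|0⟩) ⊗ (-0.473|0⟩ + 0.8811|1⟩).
-0.473|00⟩ + 0.8811|01⟩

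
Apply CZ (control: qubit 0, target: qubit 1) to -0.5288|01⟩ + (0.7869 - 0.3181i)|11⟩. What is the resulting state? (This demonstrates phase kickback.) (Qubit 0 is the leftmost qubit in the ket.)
-0.5288|01⟩ + (-0.7869 + 0.3181i)|11⟩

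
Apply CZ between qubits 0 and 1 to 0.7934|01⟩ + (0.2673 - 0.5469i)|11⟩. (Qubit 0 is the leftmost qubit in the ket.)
0.7934|01⟩ + (-0.2673 + 0.5469i)|11⟩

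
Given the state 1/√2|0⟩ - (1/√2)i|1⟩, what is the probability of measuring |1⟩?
1/2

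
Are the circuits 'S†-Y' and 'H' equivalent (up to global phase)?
No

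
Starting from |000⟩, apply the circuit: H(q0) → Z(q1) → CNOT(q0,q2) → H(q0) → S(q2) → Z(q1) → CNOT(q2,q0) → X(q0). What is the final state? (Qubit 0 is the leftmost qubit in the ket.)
1/2|000⟩ + (1/2)i|001⟩ + 1/2|100⟩ - (1/2)i|101⟩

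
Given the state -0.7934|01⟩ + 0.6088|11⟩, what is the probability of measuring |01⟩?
0.6295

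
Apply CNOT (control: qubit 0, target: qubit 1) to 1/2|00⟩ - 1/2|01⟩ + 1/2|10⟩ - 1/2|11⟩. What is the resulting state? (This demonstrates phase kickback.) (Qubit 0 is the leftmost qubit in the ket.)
1/2|00⟩ - 1/2|01⟩ - 1/2|10⟩ + 1/2|11⟩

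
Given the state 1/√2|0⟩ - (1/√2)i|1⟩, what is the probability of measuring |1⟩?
1/2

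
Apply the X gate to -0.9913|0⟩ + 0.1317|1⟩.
0.1317|0⟩ - 0.9913|1⟩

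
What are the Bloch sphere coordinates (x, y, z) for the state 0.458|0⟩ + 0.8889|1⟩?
(0.8142, 0, -0.5804)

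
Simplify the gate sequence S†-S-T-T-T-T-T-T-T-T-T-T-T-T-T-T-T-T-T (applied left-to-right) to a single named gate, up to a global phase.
T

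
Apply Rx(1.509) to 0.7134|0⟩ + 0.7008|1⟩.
(0.5198 - 0.48i)|0⟩ + (0.5106 - 0.4886i)|1⟩

Rx(1.509) = [[cos(θ/2), −i·sin(θ/2)], [−i·sin(θ/2), cos(θ/2)]]; θ = 1.509, cos(θ/2) ≈ 0.728614, sin(θ/2) ≈ 0.684924.
With a = amp(|0⟩) = 0.7134 and b = amp(|1⟩) = 0.7008:
new amp(|0⟩) = (0.728614)·a + (-0.684924i)·b = (0.5198 - 0.48i)
new amp(|1⟩) = (-0.684924i)·a + (0.728614)·b = (0.5106 - 0.4886i)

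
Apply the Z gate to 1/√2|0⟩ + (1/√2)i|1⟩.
1/√2|0⟩ - (1/√2)i|1⟩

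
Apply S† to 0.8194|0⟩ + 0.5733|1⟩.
0.8194|0⟩ - 0.5733i|1⟩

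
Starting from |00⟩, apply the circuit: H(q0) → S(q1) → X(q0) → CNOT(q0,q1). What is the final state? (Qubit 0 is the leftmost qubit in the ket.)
1/√2|00⟩ + 1/√2|11⟩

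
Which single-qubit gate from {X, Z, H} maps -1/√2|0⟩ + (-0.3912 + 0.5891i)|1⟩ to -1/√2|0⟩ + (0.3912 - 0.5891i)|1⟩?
Z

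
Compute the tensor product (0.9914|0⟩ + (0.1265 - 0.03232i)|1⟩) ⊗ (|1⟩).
0.9914|01⟩ + (0.1265 - 0.03232i)|11⟩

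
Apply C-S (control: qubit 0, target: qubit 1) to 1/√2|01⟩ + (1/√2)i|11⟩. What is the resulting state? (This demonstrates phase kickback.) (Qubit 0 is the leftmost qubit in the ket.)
1/√2|01⟩ - 1/√2|11⟩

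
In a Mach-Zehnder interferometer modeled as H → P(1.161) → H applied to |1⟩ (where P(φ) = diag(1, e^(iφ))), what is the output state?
(0.3008 - 0.4586i)|0⟩ + (0.6992 + 0.4586i)|1⟩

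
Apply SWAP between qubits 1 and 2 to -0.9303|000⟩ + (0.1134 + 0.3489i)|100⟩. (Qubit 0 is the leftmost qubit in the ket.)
-0.9303|000⟩ + (0.1134 + 0.3489i)|100⟩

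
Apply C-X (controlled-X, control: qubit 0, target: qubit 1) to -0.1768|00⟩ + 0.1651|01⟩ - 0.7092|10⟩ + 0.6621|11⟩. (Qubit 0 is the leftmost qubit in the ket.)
-0.1768|00⟩ + 0.1651|01⟩ + 0.6621|10⟩ - 0.7092|11⟩

C-X leaves the control-|0⟩ kets |00⟩, |01⟩ unchanged and applies X to qubit 1 on the control-|1⟩ pair (|10⟩, |11⟩).
X = [[0, 1], [1, 0]].
With a = amp(|10⟩) = -0.7092 and b = amp(|11⟩) = 0.6621:
new amp(|10⟩) = (1)·b = 0.6621
new amp(|11⟩) = (1)·a = -0.7092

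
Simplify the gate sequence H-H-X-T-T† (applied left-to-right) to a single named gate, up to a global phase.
X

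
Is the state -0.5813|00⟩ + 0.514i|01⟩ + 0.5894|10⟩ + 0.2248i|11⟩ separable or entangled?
Entangled

Writing the state as a|00⟩ + b|01⟩ + c|10⟩ + d|11⟩, it is a product state iff ad − bc = 0.
Here (a, b, c, d) = (-0.5813, 0.514i, 0.5894, 0.2248i): ad − bc = (-0.5813)(0.2248i) − (0.514i)(0.5894) = -0.4336i ≠ 0, so the state is entangled.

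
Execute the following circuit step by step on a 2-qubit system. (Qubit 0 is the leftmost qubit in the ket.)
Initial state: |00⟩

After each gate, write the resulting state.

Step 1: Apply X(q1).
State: |01⟩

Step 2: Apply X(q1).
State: |00⟩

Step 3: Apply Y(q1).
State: i|01⟩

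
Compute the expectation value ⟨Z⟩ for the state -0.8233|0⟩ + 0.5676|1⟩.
0.3557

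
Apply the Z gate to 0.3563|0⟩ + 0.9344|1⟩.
0.3563|0⟩ - 0.9344|1⟩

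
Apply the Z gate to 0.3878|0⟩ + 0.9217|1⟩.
0.3878|0⟩ - 0.9217|1⟩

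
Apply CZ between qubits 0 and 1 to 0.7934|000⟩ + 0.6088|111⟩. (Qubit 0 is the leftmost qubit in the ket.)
0.7934|000⟩ - 0.6088|111⟩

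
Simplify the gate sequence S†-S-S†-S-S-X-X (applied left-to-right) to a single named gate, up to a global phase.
S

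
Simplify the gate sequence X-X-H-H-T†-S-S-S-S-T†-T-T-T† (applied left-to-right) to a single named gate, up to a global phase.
T†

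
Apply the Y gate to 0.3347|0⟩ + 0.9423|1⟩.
-0.9423i|0⟩ + 0.3347i|1⟩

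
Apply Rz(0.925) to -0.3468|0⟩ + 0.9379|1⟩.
(-0.3104 + 0.1547i)|0⟩ + (0.8394 + 0.4185i)|1⟩

Rz(0.925) = [[e^(−iθ/2), 0], [0, e^(iθ/2)]] with e^(±iθ/2) = cos(θ/2) ± i·sin(θ/2); θ = 0.925, cos(θ/2) ≈ 0.89494, sin(θ/2) ≈ 0.446187.
With a = amp(|0⟩) = -0.3468 and b = amp(|1⟩) = 0.9379:
new amp(|0⟩) = (0.89494 - 0.446187i)·a = (-0.3104 + 0.1547i)
new amp(|1⟩) = (0.89494 + 0.446187i)·b = (0.8394 + 0.4185i)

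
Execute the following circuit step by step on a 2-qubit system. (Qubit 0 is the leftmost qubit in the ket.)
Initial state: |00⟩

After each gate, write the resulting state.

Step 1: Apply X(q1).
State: |01⟩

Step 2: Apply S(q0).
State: |01⟩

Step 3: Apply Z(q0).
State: |01⟩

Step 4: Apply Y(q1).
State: -i|00⟩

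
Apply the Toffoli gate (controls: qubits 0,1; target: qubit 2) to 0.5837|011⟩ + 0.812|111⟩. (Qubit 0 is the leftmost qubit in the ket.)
0.5837|011⟩ + 0.812|110⟩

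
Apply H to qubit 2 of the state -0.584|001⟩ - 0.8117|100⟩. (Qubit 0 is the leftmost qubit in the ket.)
-0.413|000⟩ + 0.413|001⟩ - 0.574|100⟩ - 0.574|101⟩

H on qubit 2 mixes each pair of kets that differ only in qubit 2: amplitudes (a, b) of (|…0…⟩, |…1…⟩) become ((a + b)/√2, (a − b)/√2). Kets absent from the input have amplitude 0.
(|000⟩, |001⟩): (a, b) = (0, -0.584) → (-0.413, 0.413)
(|100⟩, |101⟩): (a, b) = (-0.8117, 0) → (-0.574, -0.574)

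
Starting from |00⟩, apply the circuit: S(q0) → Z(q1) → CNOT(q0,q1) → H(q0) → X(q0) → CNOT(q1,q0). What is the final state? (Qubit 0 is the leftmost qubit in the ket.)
1/√2|00⟩ + 1/√2|10⟩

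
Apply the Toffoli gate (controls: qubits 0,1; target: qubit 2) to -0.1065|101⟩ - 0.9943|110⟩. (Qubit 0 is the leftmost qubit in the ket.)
-0.1065|101⟩ - 0.9943|111⟩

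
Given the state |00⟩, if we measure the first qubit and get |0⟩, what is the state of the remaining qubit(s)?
|0⟩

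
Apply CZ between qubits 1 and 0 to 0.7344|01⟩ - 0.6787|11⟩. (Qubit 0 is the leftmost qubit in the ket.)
0.7344|01⟩ + 0.6787|11⟩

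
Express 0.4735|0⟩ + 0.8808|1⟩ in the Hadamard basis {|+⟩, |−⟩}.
0.9576|+⟩ - 0.288|−⟩

With |ψ⟩ = α|0⟩ + β|1⟩, the Hadamard-basis coefficients are ⟨+|ψ⟩ = (α + β)/√2 and ⟨−|ψ⟩ = (α − β)/√2.
Here α = 0.4735, β = 0.8808: (α + β)/√2 = 0.9576, (α − β)/√2 = -0.288.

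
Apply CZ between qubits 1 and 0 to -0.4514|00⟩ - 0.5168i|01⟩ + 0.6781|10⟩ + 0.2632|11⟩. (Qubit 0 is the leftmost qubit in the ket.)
-0.4514|00⟩ - 0.5168i|01⟩ + 0.6781|10⟩ - 0.2632|11⟩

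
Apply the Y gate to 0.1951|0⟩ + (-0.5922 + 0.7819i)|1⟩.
(0.7819 + 0.5922i)|0⟩ + 0.1951i|1⟩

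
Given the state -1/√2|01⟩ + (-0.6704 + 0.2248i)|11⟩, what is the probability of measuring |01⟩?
1/2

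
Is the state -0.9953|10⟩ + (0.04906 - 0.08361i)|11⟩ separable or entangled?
Separable

Writing the state as a|00⟩ + b|01⟩ + c|10⟩ + d|11⟩, it is a product state iff ad − bc = 0.
Here (a, b, c, d) = (0, 0, -0.9953, (0.04906 - 0.08361i)): ad − bc = (0)(0.04906 - 0.08361i) − (0)(-0.9953) = 0, so the state is separable.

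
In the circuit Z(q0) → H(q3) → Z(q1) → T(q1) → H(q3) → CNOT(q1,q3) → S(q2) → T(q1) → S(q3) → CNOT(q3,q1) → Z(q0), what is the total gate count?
11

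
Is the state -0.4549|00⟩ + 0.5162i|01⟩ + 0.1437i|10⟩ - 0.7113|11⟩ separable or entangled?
Entangled

Writing the state as a|00⟩ + b|01⟩ + c|10⟩ + d|11⟩, it is a product state iff ad − bc = 0.
Here (a, b, c, d) = (-0.4549, 0.5162i, 0.1437i, -0.7113): ad − bc = (-0.4549)(-0.7113) − (0.5162i)(0.1437i) = 0.3977 ≠ 0, so the state is entangled.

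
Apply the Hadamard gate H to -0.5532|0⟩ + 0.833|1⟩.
0.1978|0⟩ - 0.9802|1⟩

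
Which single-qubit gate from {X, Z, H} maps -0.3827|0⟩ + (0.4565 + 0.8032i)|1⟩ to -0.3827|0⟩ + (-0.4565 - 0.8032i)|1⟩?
Z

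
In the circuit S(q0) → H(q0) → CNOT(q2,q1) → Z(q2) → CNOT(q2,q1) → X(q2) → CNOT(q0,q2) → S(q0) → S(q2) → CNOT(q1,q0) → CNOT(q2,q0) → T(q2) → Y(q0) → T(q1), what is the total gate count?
14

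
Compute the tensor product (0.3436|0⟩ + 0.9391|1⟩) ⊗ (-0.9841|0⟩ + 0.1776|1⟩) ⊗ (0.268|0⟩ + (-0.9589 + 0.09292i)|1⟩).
-0.09062|000⟩ + (0.3242 - 0.03142i)|001⟩ + 0.01635|010⟩ + (-0.05852 + 0.00567i)|011⟩ - 0.2477|100⟩ + (0.8862 - 0.08587i)|101⟩ + 0.0447|110⟩ + (-0.1599 + 0.0155i)|111⟩

amp(|b₁b₂…⟩) = product of the factor amplitudes for bits b₁, b₂, …; only kets whose every factor amplitude is nonzero survive.
|000⟩: (0.3436)(-0.9841)(0.268) = -0.09062
|001⟩: (0.3436)(-0.9841)(-0.9589 + 0.09292i) = (0.3242 - 0.03142i)
|010⟩: (0.3436)(0.1776)(0.268) = 0.01635
|011⟩: (0.3436)(0.1776)(-0.9589 + 0.09292i) = (-0.05852 + 0.00567i)
|100⟩: (0.9391)(-0.9841)(0.268) = -0.2477
|101⟩: (0.9391)(-0.9841)(-0.9589 + 0.09292i) = (0.8862 - 0.08587i)
|110⟩: (0.9391)(0.1776)(0.268) = 0.0447
|111⟩: (0.9391)(0.1776)(-0.9589 + 0.09292i) = (-0.1599 + 0.0155i)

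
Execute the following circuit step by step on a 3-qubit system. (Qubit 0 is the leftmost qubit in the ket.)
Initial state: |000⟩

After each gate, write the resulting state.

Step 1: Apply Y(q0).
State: i|100⟩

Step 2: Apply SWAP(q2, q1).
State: i|100⟩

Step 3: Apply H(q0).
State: (1/√2)i|000⟩ - (1/√2)i|100⟩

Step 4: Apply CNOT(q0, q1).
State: (1/√2)i|000⟩ - (1/√2)i|110⟩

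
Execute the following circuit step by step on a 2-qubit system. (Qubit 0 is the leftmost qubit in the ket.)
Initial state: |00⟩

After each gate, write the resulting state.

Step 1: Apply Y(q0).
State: i|10⟩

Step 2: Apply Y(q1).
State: -|11⟩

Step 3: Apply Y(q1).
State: i|10⟩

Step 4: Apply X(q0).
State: i|00⟩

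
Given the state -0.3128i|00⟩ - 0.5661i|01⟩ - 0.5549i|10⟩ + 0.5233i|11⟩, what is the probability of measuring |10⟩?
0.3079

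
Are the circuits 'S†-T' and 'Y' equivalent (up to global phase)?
No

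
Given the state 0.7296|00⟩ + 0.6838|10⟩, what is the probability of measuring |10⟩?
0.4676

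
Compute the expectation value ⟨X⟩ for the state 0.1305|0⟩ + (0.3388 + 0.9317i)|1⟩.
0.08843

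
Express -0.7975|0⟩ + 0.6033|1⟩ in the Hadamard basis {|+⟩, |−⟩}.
-0.1373|+⟩ - 0.9905|−⟩

With |ψ⟩ = α|0⟩ + β|1⟩, the Hadamard-basis coefficients are ⟨+|ψ⟩ = (α + β)/√2 and ⟨−|ψ⟩ = (α − β)/√2.
Here α = -0.7975, β = 0.6033: (α + β)/√2 = -0.1373, (α − β)/√2 = -0.9905.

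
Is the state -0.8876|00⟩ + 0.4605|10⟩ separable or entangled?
Separable

Writing the state as a|00⟩ + b|01⟩ + c|10⟩ + d|11⟩, it is a product state iff ad − bc = 0.
Here (a, b, c, d) = (-0.8876, 0, 0.4605, 0): ad − bc = (-0.8876)(0) − (0)(0.4605) = 0, so the state is separable.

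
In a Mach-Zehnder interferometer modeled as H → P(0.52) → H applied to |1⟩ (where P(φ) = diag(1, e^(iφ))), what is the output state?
(0.06609 - 0.2484i)|0⟩ + (0.9339 + 0.2484i)|1⟩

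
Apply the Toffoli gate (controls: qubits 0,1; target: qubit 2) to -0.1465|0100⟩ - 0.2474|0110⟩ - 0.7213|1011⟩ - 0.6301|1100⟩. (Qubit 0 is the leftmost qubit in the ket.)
-0.1465|0100⟩ - 0.2474|0110⟩ - 0.7213|1011⟩ - 0.6301|1110⟩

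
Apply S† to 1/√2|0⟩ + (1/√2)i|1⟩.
1/√2|0⟩ + 1/√2|1⟩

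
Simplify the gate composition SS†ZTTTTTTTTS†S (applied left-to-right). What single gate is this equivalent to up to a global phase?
Z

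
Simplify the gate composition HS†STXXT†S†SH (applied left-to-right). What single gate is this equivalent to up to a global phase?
I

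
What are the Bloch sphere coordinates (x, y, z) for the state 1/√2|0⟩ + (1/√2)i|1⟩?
(0, 1, 0)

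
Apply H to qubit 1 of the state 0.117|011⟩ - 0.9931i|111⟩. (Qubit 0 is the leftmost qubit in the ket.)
0.08273|001⟩ - 0.08273|011⟩ - 0.7022i|101⟩ + 0.7022i|111⟩

H on qubit 1 mixes each pair of kets that differ only in qubit 1: amplitudes (a, b) of (|…0…⟩, |…1…⟩) become ((a + b)/√2, (a − b)/√2). Kets absent from the input have amplitude 0.
(|001⟩, |011⟩): (a, b) = (0, 0.117) → (0.08273, -0.08273)
(|101⟩, |111⟩): (a, b) = (0, -0.9931i) → (-0.7022i, 0.7022i)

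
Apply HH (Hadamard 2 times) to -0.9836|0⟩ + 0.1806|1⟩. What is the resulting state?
-0.9836|0⟩ + 0.1806|1⟩

H² = I, so an even number of Hadamards cancels: H^2 = I and the state is unchanged.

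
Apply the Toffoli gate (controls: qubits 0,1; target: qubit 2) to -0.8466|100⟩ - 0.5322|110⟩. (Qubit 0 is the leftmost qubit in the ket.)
-0.8466|100⟩ - 0.5322|111⟩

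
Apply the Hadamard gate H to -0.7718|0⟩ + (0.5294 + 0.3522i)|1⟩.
(-0.1714 + 0.249i)|0⟩ + (-0.9201 - 0.249i)|1⟩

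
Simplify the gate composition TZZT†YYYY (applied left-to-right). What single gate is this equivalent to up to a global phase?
I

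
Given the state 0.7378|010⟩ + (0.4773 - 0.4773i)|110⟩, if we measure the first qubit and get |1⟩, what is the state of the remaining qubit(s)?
(1/√2 - (1/√2)i)|10⟩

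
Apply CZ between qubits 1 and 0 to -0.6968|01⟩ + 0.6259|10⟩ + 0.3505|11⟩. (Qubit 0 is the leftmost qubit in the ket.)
-0.6968|01⟩ + 0.6259|10⟩ - 0.3505|11⟩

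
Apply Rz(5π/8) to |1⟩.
(0.5556 + 0.8315i)|1⟩

Rz(5π/8) = [[e^(−iθ/2), 0], [0, e^(iθ/2)]] with e^(±iθ/2) = cos(θ/2) ± i·sin(θ/2); θ = 5π/8, cos(θ/2) ≈ 0.55557, sin(θ/2) ≈ 0.83147.
With a = amp(|0⟩) = 0 and b = amp(|1⟩) = 1:
new amp(|0⟩) = (0.55557 - 0.83147i)·a = 0
new amp(|1⟩) = (0.55557 + 0.83147i)·b = (0.5556 + 0.8315i)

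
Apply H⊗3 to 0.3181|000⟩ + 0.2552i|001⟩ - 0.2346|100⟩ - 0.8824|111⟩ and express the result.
(-0.2825 + 0.09023i)|000⟩ + (0.3415 - 0.09023i)|001⟩ + (0.3415 + 0.09023i)|010⟩ + (-0.2825 - 0.09023i)|011⟩ + (0.5074 + 0.09023i)|100⟩ + (-0.1166 - 0.09023i)|101⟩ + (-0.1166 + 0.09023i)|110⟩ + (0.5074 - 0.09023i)|111⟩

H⊗3 gives amp(|y⟩) = (1/2√2) Σ_x (−1)^(x·y) amp(|x⟩), where x·y is the number of positions in which both x and y have a 1.
|000⟩: (0.3181 + 0.2552i - 0.2346 - 0.8824)/(2√2) = (-0.2825 + 0.09023i)
|001⟩: (0.3181 - 0.2552i - 0.2346 + 0.8824)/(2√2) = (0.3415 - 0.09023i)
|010⟩: (0.3181 + 0.2552i - 0.2346 + 0.8824)/(2√2) = (0.3415 + 0.09023i)
|011⟩: (0.3181 - 0.2552i - 0.2346 - 0.8824)/(2√2) = (-0.2825 - 0.09023i)
|100⟩: (0.3181 + 0.2552i + 0.2346 + 0.8824)/(2√2) = (0.5074 + 0.09023i)
|101⟩: (0.3181 - 0.2552i + 0.2346 - 0.8824)/(2√2) = (-0.1166 - 0.09023i)
|110⟩: (0.3181 + 0.2552i + 0.2346 - 0.8824)/(2√2) = (-0.1166 + 0.09023i)
|111⟩: (0.3181 - 0.2552i + 0.2346 + 0.8824)/(2√2) = (0.5074 - 0.09023i)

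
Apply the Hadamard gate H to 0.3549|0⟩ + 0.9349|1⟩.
0.912|0⟩ - 0.4101|1⟩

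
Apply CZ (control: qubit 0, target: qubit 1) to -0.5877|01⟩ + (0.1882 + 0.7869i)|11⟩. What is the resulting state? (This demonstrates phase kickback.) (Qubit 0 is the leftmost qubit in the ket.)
-0.5877|01⟩ + (-0.1882 - 0.7869i)|11⟩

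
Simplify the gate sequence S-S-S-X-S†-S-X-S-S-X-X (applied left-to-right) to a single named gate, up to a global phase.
S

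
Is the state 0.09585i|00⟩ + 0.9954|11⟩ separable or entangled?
Entangled

Writing the state as a|00⟩ + b|01⟩ + c|10⟩ + d|11⟩, it is a product state iff ad − bc = 0.
Here (a, b, c, d) = (0.09585i, 0, 0, 0.9954): ad − bc = (0.09585i)(0.9954) − (0)(0) = 0.09541i ≠ 0, so the state is entangled.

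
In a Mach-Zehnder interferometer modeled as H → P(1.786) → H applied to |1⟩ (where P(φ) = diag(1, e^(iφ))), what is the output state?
(0.6068 - 0.4885i)|0⟩ + (0.3932 + 0.4885i)|1⟩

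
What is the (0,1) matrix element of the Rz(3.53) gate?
0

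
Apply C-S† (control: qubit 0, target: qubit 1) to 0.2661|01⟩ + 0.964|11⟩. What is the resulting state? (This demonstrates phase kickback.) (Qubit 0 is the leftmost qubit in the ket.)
0.2661|01⟩ - 0.964i|11⟩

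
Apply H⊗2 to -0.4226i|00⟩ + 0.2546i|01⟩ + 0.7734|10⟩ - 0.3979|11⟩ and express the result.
(0.1878 - 0.084i)|00⟩ + (0.5857 - 0.3386i)|01⟩ + (-0.1878 - 0.084i)|10⟩ + (-0.5857 - 0.3386i)|11⟩

H⊗2 gives amp(|y⟩) = (1/2) Σ_x (−1)^(x·y) amp(|x⟩), where x·y is the number of positions in which both x and y have a 1.
|00⟩: (-0.4226i + 0.2546i + 0.7734 - 0.3979)/2 = (0.1878 - 0.084i)
|01⟩: (-0.4226i - 0.2546i + 0.7734 + 0.3979)/2 = (0.5857 - 0.3386i)
|10⟩: (-0.4226i + 0.2546i - 0.7734 + 0.3979)/2 = (-0.1878 - 0.084i)
|11⟩: (-0.4226i - 0.2546i - 0.7734 - 0.3979)/2 = (-0.5857 - 0.3386i)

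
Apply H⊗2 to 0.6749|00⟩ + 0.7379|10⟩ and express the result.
0.7064|00⟩ + 0.7064|01⟩ - 0.0315|10⟩ - 0.0315|11⟩

H⊗2 gives amp(|y⟩) = (1/2) Σ_x (−1)^(x·y) amp(|x⟩), where x·y is the number of positions in which both x and y have a 1.
|00⟩: (0.6749 + 0.7379)/2 = 0.7064
|01⟩: (0.6749 + 0.7379)/2 = 0.7064
|10⟩: (0.6749 - 0.7379)/2 = -0.0315
|11⟩: (0.6749 - 0.7379)/2 = -0.0315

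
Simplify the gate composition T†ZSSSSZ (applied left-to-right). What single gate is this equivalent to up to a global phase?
T†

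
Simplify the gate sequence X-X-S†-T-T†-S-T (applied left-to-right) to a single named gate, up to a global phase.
T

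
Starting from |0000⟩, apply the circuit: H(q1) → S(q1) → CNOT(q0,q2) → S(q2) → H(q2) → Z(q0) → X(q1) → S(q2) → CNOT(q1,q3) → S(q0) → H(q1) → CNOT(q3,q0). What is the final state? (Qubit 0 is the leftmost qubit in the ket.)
(1/√8)i|0000⟩ - 1/√8|0010⟩ + (1/√8)i|0100⟩ - 1/√8|0110⟩ + 1/√8|1001⟩ + (1/√8)i|1011⟩ - 1/√8|1101⟩ - (1/√8)i|1111⟩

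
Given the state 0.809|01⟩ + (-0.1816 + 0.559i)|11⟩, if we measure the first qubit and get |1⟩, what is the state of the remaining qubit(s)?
(-0.309 + 0.9511i)|1⟩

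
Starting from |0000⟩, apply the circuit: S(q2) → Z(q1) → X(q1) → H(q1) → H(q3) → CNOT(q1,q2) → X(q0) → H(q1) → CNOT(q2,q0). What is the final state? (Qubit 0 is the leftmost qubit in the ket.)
-1/√8|0010⟩ - 1/√8|0011⟩ + 1/√8|0110⟩ + 1/√8|0111⟩ + 1/√8|1000⟩ + 1/√8|1001⟩ + 1/√8|1100⟩ + 1/√8|1101⟩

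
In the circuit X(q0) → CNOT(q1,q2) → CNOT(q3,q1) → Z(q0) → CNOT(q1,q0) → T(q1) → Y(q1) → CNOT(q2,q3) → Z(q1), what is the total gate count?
9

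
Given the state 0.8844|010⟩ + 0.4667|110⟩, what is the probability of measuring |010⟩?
0.7822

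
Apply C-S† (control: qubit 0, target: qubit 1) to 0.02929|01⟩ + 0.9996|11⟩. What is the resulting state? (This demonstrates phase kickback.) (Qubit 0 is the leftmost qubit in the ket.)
0.02929|01⟩ - 0.9996i|11⟩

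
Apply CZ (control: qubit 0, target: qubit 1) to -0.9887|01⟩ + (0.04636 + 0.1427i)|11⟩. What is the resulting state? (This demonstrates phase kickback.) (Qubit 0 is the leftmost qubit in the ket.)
-0.9887|01⟩ + (-0.04636 - 0.1427i)|11⟩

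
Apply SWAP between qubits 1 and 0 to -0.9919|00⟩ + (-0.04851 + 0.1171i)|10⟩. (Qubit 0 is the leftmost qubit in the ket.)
-0.9919|00⟩ + (-0.04851 + 0.1171i)|01⟩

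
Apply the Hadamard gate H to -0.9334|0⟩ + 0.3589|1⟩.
-0.4062|0⟩ - 0.9138|1⟩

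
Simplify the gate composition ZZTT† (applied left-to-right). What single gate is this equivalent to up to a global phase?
I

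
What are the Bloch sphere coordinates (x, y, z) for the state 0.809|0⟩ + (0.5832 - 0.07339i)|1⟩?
(0.9436, -0.1187, 0.309)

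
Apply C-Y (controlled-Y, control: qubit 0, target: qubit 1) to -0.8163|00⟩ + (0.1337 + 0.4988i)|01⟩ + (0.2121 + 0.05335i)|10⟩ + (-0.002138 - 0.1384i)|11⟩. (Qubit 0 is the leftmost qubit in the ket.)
-0.8163|00⟩ + (0.1337 + 0.4988i)|01⟩ + (-0.1384 + 0.002138i)|10⟩ + (-0.05335 + 0.2121i)|11⟩

C-Y leaves the control-|0⟩ kets |00⟩, |01⟩ unchanged and applies Y to qubit 1 on the control-|1⟩ pair (|10⟩, |11⟩).
Y = [[0, -i], [i, 0]].
With a = amp(|10⟩) = (0.2121 + 0.05335i) and b = amp(|11⟩) = (-0.002138 - 0.1384i):
new amp(|10⟩) = (-i)·b = (-0.1384 + 0.002138i)
new amp(|11⟩) = (i)·a = (-0.05335 + 0.2121i)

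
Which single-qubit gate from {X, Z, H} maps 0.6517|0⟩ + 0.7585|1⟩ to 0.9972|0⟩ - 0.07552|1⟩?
H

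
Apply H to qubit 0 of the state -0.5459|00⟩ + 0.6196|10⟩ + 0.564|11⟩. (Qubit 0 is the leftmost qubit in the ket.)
0.05211|00⟩ + 0.3988|01⟩ - 0.8241|10⟩ - 0.3988|11⟩

H on qubit 0 mixes each pair of kets that differ only in qubit 0: amplitudes (a, b) of (|…0…⟩, |…1…⟩) become ((a + b)/√2, (a − b)/√2). Kets absent from the input have amplitude 0.
(|00⟩, |10⟩): (a, b) = (-0.5459, 0.6196) → (0.05211, -0.8241)
(|01⟩, |11⟩): (a, b) = (0, 0.564) → (0.3988, -0.3988)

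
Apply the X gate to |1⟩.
|0⟩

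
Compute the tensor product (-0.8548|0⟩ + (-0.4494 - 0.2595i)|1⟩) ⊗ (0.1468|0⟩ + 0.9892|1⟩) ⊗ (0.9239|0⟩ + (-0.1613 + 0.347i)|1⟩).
-0.1159|000⟩ + (0.02024 - 0.04354i)|001⟩ - 0.7812|010⟩ + (0.1364 - 0.2934i)|011⟩ + (-0.06095 - 0.0352i)|100⟩ + (0.02386 - 0.01675i)|101⟩ + (-0.4107 - 0.2372i)|110⟩ + (0.1608 - 0.1129i)|111⟩

amp(|b₁b₂…⟩) = product of the factor amplitudes for bits b₁, b₂, …; only kets whose every factor amplitude is nonzero survive.
|000⟩: (-0.8548)(0.1468)(0.9239) = -0.1159
|001⟩: (-0.8548)(0.1468)(-0.1613 + 0.347i) = (0.02024 - 0.04354i)
|010⟩: (-0.8548)(0.9892)(0.9239) = -0.7812
|011⟩: (-0.8548)(0.9892)(-0.1613 + 0.347i) = (0.1364 - 0.2934i)
|100⟩: (-0.4494 - 0.2595i)(0.1468)(0.9239) = (-0.06095 - 0.0352i)
|101⟩: (-0.4494 - 0.2595i)(0.1468)(-0.1613 + 0.347i) = (0.02386 - 0.01675i)
|110⟩: (-0.4494 - 0.2595i)(0.9892)(0.9239) = (-0.4107 - 0.2372i)
|111⟩: (-0.4494 - 0.2595i)(0.9892)(-0.1613 + 0.347i) = (0.1608 - 0.1129i)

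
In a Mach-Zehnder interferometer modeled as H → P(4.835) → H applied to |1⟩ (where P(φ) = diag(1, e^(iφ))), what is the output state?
(0.4388 + 0.4962i)|0⟩ + (0.5612 - 0.4962i)|1⟩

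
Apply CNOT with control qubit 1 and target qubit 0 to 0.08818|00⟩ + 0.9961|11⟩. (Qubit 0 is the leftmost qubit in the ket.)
0.08818|00⟩ + 0.9961|01⟩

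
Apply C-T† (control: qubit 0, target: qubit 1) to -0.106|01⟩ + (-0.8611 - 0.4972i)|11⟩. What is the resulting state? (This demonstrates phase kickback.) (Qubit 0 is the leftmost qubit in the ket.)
-0.106|01⟩ + (-0.9605 + 0.2573i)|11⟩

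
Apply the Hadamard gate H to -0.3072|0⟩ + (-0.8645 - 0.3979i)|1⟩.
(-0.8285 - 0.2814i)|0⟩ + (0.3941 + 0.2814i)|1⟩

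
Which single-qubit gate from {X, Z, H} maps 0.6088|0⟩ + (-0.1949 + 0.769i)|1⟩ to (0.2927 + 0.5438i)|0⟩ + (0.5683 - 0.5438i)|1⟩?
H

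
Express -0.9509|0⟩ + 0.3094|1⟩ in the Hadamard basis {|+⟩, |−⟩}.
-0.4536|+⟩ - 0.8912|−⟩

With |ψ⟩ = α|0⟩ + β|1⟩, the Hadamard-basis coefficients are ⟨+|ψ⟩ = (α + β)/√2 and ⟨−|ψ⟩ = (α − β)/√2.
Here α = -0.9509, β = 0.3094: (α + β)/√2 = -0.4536, (α − β)/√2 = -0.8912.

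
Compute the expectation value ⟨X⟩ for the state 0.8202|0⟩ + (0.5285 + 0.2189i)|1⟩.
0.867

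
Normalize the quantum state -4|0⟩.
-|0⟩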